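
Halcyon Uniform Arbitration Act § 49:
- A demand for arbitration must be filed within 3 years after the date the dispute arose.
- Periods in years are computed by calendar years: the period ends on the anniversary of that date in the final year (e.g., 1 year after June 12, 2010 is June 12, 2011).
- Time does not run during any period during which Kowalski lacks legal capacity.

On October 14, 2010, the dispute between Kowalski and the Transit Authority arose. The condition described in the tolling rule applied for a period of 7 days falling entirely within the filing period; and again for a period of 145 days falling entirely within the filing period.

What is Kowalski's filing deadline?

March 15, 2014

3 years after October 14, 2010 is October 14, 2013.
Tolling adds 7 days: October 14, 2013 + 7 days = October 21, 2013.
Tolling adds 145 days: October 21, 2013 + 145 days = March 15, 2014.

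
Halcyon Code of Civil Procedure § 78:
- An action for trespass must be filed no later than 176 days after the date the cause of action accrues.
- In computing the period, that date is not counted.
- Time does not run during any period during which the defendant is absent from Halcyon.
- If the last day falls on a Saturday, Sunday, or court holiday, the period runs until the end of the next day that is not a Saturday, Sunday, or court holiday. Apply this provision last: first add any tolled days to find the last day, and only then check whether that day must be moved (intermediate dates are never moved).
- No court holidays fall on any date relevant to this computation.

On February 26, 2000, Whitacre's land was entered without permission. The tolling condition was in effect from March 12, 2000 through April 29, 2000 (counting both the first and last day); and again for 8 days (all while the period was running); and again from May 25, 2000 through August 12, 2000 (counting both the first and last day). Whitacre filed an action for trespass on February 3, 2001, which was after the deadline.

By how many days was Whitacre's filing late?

176 days after February 26, 2000 is August 20, 2000.
From March 12, 2000 through April 29, 2000 inclusive is 49 days; tolling adds 49 days: August 20, 2000 + 49 days = October 8, 2000.
Tolling adds 8 days: October 8, 2000 + 8 days = October 16, 2000.
From May 25, 2000 through August 12, 2000 inclusive is 80 days; tolling adds 80 days: October 16, 2000 + 80 days = January 4, 2001.
January 4, 2001 is a Thursday and not a court holiday, so no extension applies.
The deadline is January 4, 2001; from January 4, 2001 to February 3, 2001 is 30 days.

30 days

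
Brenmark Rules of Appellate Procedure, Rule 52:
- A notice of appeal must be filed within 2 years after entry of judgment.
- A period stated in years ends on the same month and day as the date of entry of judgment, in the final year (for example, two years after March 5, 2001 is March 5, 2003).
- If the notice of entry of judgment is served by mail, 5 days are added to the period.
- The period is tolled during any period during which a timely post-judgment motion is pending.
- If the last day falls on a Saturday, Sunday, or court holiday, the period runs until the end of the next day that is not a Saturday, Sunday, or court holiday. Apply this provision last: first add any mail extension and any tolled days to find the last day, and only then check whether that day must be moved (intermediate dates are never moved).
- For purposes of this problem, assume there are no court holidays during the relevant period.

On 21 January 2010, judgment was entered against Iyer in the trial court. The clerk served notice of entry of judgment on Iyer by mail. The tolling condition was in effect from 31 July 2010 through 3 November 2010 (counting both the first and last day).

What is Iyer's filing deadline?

May 1, 2012

2 years after 21 January 2010 is January 21, 2012.
Service was by mail, adding 5 days: January 21, 2012 + 5 days = January 26, 2012.
From July 31, 2010 through November 3, 2010 inclusive is 96 days; tolling adds 96 days: January 26, 2012 + 96 days = May 1, 2012.
May 1, 2012 is a Tuesday and not a court holiday, so no extension applies.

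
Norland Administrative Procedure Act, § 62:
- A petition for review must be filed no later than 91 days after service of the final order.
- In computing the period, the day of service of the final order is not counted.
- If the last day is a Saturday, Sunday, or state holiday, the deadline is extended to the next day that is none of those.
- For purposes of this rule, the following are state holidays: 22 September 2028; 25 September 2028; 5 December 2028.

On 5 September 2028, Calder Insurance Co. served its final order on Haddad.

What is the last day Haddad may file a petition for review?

December 6, 2028

91 days after 5 September 2028 is December 5, 2028.
December 5, 2028 is a listed holiday. The next qualifying day is December 6, 2028.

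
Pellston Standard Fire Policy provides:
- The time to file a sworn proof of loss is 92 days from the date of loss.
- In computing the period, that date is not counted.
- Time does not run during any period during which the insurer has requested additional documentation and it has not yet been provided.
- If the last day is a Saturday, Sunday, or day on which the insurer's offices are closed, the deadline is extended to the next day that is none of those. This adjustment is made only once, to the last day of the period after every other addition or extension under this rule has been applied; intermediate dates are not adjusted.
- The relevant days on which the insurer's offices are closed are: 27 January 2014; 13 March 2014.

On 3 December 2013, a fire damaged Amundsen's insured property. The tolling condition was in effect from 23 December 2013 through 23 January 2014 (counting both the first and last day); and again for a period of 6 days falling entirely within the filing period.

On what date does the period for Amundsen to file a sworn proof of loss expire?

92 days after 3 December 2013 is March 5, 2014.
From December 23, 2013 through January 23, 2014 inclusive is 32 days; tolling adds 32 days: March 5, 2014 + 32 days = April 6, 2014.
Tolling adds 6 days: April 6, 2014 + 6 days = April 12, 2014.
April 12, 2014 is Saturday; April 13, 2014 is Sunday. The next qualifying day is April 14, 2014.

April 14, 2014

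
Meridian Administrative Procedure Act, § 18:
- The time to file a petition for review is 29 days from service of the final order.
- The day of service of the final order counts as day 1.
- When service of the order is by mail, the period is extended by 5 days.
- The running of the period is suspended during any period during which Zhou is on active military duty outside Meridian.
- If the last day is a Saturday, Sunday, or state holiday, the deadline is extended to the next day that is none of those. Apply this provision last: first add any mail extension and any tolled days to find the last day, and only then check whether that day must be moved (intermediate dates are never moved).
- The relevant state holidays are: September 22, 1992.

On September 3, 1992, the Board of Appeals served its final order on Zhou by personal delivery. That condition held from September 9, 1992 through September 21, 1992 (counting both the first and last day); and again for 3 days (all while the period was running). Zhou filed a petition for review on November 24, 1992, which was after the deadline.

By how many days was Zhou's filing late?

36 days

Counting September 3, 1992 as day 1, day 29 is October 1, 1992.
Service was not by mail, so no mail extension applies.
From September 9, 1992 through September 21, 1992 inclusive is 13 days; tolling adds 13 days: October 1, 1992 + 13 days = October 14, 1992.
Tolling adds 3 days: October 14, 1992 + 3 days = October 17, 1992.
October 17, 1992 is Saturday; October 18, 1992 is Sunday. The next qualifying day is October 19, 1992.
The deadline is October 19, 1992; from October 19, 1992 to November 24, 1992 is 36 days.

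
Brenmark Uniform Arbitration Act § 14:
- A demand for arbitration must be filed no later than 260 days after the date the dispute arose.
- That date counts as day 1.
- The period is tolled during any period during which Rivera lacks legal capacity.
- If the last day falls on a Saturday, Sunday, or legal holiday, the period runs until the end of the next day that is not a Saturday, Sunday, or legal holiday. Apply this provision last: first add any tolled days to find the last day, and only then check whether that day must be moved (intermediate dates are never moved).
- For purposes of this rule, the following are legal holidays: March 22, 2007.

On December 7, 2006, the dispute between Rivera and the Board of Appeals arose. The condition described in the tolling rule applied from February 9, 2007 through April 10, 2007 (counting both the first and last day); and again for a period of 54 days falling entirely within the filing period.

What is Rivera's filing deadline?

December 17, 2007

Counting December 7, 2006 as day 1, day 260 is August 23, 2007.
From February 9, 2007 through April 10, 2007 inclusive is 61 days; tolling adds 61 days: August 23, 2007 + 61 days = October 23, 2007.
Tolling adds 54 days: October 23, 2007 + 54 days = December 16, 2007.
December 16, 2007 is Sunday. The next qualifying day is December 17, 2007.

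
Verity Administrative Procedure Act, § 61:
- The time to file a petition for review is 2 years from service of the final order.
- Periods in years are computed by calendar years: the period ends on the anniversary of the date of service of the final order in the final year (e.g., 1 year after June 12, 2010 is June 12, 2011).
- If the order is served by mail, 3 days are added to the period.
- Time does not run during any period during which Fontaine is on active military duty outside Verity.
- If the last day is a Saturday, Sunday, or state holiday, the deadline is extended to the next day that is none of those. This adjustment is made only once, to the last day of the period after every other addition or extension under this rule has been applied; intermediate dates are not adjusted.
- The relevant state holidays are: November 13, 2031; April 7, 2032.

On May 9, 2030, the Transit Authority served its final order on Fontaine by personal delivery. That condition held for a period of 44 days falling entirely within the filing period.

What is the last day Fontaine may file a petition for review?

2 years after May 9, 2030 is May 9, 2032.
Service was not by mail, so no mail extension applies.
Tolling adds 44 days: May 9, 2032 + 44 days = June 22, 2032.
June 22, 2032 is a Tuesday and not a state holiday, so no extension applies.

June 22, 2032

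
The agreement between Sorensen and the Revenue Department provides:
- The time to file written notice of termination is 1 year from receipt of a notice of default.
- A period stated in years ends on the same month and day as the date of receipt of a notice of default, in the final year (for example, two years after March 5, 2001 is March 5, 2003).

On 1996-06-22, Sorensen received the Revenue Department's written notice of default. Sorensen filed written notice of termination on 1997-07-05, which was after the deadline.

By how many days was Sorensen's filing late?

13 days

1 year after 1996-06-22 is June 22, 1997.
The deadline is June 22, 1997; from June 22, 1997 to July 5, 1997 is 13 days.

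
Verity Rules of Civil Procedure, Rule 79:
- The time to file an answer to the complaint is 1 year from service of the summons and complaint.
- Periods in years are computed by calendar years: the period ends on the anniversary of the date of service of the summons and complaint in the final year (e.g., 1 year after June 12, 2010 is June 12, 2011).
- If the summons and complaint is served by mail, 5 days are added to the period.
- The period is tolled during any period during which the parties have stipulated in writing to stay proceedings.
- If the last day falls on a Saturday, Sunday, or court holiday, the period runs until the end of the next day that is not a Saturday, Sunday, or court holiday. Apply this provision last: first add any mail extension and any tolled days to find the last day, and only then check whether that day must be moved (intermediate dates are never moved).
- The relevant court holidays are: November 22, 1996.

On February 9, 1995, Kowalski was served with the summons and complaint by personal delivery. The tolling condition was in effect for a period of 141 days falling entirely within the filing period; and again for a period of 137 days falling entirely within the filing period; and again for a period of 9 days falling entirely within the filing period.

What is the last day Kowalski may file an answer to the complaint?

November 25, 1996

1 year after February 9, 1995 is February 9, 1996.
Service was not by mail, so no mail extension applies.
Tolling adds 141 days: February 9, 1996 + 141 days = June 29, 1996.
Tolling adds 137 days: June 29, 1996 + 137 days = November 13, 1996.
Tolling adds 9 days: November 13, 1996 + 9 days = November 22, 1996.
November 22, 1996 is a listed holiday; November 23, 1996 is Saturday; November 24, 1996 is Sunday. The next qualifying day is November 25, 1996.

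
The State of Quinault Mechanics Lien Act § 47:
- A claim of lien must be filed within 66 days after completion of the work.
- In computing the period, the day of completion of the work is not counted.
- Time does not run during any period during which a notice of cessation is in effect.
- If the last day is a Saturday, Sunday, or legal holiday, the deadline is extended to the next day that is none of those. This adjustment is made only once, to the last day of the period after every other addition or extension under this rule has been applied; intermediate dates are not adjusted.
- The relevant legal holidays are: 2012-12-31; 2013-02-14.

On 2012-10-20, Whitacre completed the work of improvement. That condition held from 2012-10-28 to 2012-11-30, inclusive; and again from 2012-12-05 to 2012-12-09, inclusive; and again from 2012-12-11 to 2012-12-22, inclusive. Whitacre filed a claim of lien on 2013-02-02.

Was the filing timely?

66 days after 2012-10-20 is December 25, 2012.
From October 28, 2012 through November 30, 2012 inclusive is 34 days; tolling adds 34 days: December 25, 2012 + 34 days = January 28, 2013.
From December 5, 2012 through December 9, 2012 inclusive is 5 days; tolling adds 5 days: January 28, 2013 + 5 days = February 2, 2013.
From December 11, 2012 through December 22, 2012 inclusive is 12 days; tolling adds 12 days: February 2, 2013 + 12 days = February 14, 2013.
February 14, 2013 is a listed holiday. The next qualifying day is February 15, 2013.
The deadline is February 15, 2013; the filing on February 2, 2013 is on or before that date.

Yes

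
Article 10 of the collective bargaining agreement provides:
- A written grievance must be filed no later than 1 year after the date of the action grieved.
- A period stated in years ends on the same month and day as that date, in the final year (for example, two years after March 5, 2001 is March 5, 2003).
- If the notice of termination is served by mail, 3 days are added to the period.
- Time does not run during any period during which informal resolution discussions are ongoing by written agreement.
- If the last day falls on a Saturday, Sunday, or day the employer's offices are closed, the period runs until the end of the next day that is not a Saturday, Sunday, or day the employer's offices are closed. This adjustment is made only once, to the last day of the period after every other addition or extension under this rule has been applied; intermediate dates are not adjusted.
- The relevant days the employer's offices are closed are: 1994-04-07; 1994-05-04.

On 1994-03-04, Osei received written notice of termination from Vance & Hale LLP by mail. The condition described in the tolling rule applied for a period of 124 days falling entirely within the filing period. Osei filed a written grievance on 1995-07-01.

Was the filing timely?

Yes

1 year after 1994-03-04 is March 4, 1995.
Service was by mail, adding 3 days: March 4, 1995 + 3 days = March 7, 1995.
Tolling adds 124 days: March 7, 1995 + 124 days = July 9, 1995.
July 9, 1995 is Sunday. The next qualifying day is July 10, 1995.
The deadline is July 10, 1995; the filing on July 1, 1995 is on or before that date.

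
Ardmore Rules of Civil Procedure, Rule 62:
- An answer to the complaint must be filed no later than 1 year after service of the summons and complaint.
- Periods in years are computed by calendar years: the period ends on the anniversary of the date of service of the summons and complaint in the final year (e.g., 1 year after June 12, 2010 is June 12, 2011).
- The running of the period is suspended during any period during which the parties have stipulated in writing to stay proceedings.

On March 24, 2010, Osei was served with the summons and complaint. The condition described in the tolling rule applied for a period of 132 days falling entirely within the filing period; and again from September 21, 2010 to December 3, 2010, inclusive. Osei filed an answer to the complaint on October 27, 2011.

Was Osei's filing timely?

No

1 year after March 24, 2010 is March 24, 2011.
Tolling adds 132 days: March 24, 2011 + 132 days = August 3, 2011.
From September 21, 2010 through December 3, 2010 inclusive is 74 days; tolling adds 74 days: August 3, 2011 + 74 days = October 16, 2011.
The deadline is October 16, 2011; the filing on October 27, 2011 is after that date.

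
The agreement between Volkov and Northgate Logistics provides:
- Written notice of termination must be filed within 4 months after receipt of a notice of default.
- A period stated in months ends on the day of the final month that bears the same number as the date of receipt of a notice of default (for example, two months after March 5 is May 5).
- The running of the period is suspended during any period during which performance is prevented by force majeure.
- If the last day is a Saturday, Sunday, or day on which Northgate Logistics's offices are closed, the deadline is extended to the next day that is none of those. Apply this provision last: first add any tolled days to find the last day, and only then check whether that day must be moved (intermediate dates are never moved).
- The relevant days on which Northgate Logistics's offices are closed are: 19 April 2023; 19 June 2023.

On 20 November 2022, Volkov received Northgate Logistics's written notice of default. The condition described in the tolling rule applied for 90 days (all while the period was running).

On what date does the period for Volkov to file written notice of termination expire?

June 20, 2023

4 months after 20 November 2022 is March 20, 2023.
Tolling adds 90 days: March 20, 2023 + 90 days = June 18, 2023.
June 18, 2023 is Sunday; June 19, 2023 is a listed holiday. The next qualifying day is June 20, 2023.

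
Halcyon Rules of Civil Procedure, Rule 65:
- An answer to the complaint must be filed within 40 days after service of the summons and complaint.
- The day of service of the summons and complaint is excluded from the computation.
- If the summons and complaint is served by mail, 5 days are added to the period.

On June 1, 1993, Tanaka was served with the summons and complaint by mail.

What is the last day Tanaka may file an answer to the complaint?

July 16, 1993

40 days after June 1, 1993 is July 11, 1993.
Service was by mail, adding 5 days: July 11, 1993 + 5 days = July 16, 1993.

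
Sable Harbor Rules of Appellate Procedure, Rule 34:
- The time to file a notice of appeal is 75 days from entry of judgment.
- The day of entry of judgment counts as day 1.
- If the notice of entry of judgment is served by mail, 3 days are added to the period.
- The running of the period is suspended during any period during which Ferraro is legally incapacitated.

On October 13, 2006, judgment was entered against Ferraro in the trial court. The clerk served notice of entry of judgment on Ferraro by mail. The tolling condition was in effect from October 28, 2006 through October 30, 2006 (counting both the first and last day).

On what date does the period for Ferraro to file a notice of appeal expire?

January 1, 2007

Counting October 13, 2006 as day 1, day 75 is December 26, 2006.
Service was by mail, adding 3 days: December 26, 2006 + 3 days = December 29, 2006.
From October 28, 2006 through October 30, 2006 inclusive is 3 days; tolling adds 3 days: December 29, 2006 + 3 days = January 1, 2007.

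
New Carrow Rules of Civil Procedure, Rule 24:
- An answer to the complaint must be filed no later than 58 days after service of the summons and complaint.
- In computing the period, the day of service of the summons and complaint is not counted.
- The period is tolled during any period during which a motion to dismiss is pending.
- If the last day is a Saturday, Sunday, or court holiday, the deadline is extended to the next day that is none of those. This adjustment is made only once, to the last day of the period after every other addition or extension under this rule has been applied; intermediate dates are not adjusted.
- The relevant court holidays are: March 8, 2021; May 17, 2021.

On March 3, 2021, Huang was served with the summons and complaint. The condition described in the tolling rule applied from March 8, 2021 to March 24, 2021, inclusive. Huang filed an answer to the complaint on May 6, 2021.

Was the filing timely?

58 days after March 3, 2021 is April 30, 2021.
From March 8, 2021 through March 24, 2021 inclusive is 17 days; tolling adds 17 days: April 30, 2021 + 17 days = May 17, 2021.
May 17, 2021 is a listed holiday. The next qualifying day is May 18, 2021.
The deadline is May 18, 2021; the filing on May 6, 2021 is on or before that date.

Yes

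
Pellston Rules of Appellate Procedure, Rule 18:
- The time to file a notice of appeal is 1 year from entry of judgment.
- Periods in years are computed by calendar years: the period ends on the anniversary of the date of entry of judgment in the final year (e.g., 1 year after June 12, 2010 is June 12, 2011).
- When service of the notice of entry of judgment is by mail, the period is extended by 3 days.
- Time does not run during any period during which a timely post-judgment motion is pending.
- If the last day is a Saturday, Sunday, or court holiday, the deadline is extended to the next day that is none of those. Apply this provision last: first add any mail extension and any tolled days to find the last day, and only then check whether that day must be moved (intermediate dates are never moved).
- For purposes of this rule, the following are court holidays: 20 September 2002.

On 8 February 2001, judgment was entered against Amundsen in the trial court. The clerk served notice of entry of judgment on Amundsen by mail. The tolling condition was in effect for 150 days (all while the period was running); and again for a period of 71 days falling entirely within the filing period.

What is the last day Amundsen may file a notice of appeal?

September 23, 2002

1 year after 8 February 2001 is February 8, 2002.
Service was by mail, adding 3 days: February 8, 2002 + 3 days = February 11, 2002.
Tolling adds 150 days: February 11, 2002 + 150 days = July 11, 2002.
Tolling adds 71 days: July 11, 2002 + 71 days = September 20, 2002.
September 20, 2002 is a listed holiday; September 21, 2002 is Saturday; September 22, 2002 is Sunday. The next qualifying day is September 23, 2002.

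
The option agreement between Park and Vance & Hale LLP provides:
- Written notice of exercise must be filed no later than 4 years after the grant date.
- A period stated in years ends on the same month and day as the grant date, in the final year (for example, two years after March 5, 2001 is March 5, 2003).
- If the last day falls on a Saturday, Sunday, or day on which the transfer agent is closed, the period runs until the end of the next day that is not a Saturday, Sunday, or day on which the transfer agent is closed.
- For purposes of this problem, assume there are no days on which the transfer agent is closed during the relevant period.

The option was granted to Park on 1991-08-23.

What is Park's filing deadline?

August 23, 1995

4 years after 1991-08-23 is August 23, 1995.
August 23, 1995 is a Wednesday and not a day on which the transfer agent is closed, so no extension applies.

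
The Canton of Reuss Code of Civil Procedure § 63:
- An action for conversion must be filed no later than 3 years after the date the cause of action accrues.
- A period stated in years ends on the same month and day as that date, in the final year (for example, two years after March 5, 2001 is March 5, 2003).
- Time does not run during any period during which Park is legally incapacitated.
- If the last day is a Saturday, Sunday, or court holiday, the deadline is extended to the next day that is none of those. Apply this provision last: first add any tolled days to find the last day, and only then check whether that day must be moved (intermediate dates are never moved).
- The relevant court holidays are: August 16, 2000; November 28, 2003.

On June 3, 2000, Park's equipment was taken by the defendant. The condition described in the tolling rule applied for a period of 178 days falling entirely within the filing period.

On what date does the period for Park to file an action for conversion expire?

December 1, 2003

3 years after June 3, 2000 is June 3, 2003.
Tolling adds 178 days: June 3, 2003 + 178 days = November 28, 2003.
November 28, 2003 is a listed holiday; November 29, 2003 is Saturday; November 30, 2003 is Sunday. The next qualifying day is December 1, 2003.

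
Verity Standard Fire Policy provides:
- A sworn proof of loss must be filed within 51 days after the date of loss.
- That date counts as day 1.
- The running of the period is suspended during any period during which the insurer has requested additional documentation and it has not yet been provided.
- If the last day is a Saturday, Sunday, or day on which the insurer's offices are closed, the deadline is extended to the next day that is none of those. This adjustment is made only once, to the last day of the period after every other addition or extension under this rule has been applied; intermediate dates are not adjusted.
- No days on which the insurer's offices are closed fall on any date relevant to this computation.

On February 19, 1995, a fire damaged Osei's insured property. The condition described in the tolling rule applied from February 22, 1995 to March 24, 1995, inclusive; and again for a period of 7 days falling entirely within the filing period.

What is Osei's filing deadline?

Counting February 19, 1995 as day 1, day 51 is April 10, 1995.
From February 22, 1995 through March 24, 1995 inclusive is 31 days; tolling adds 31 days: April 10, 1995 + 31 days = May 11, 1995.
Tolling adds 7 days: May 11, 1995 + 7 days = May 18, 1995.
May 18, 1995 is a Thursday and not a day on which the insurer's offices are closed, so no extension applies.

May 18, 1995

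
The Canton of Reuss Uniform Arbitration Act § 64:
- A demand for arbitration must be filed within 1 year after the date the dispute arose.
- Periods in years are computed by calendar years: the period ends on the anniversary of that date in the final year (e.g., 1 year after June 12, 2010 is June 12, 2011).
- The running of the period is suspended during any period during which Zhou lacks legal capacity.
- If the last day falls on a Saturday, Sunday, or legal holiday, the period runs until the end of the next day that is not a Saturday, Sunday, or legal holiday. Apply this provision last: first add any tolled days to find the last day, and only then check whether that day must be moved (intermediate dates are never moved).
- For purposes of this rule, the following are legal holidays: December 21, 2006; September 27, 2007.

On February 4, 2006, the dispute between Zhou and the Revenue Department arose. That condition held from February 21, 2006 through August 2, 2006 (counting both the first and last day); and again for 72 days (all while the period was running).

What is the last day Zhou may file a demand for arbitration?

September 28, 2007

1 year after February 4, 2006 is February 4, 2007.
From February 21, 2006 through August 2, 2006 inclusive is 163 days; tolling adds 163 days: February 4, 2007 + 163 days = July 17, 2007.
Tolling adds 72 days: July 17, 2007 + 72 days = September 27, 2007.
September 27, 2007 is a listed holiday. The next qualifying day is September 28, 2007.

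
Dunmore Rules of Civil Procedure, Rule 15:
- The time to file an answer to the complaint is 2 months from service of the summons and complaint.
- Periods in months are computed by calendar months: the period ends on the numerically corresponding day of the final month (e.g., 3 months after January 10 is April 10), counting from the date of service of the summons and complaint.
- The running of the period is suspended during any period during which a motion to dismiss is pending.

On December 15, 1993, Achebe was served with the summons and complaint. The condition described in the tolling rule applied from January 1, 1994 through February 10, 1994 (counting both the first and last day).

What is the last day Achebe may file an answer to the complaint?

March 28, 1994

2 months after December 15, 1993 is February 15, 1994.
From January 1, 1994 through February 10, 1994 inclusive is 41 days; tolling adds 41 days: February 15, 1994 + 41 days = March 28, 1994.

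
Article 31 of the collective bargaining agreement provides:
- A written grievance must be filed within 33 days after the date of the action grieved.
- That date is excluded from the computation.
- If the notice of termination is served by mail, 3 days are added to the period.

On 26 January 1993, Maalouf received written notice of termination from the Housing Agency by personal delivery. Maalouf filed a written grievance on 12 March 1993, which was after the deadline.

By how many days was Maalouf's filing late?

33 days after 26 January 1993 is February 28, 1993.
Service was not by mail, so no mail extension applies.
The deadline is February 28, 1993; from February 28, 1993 to March 12, 1993 is 12 days.

12 days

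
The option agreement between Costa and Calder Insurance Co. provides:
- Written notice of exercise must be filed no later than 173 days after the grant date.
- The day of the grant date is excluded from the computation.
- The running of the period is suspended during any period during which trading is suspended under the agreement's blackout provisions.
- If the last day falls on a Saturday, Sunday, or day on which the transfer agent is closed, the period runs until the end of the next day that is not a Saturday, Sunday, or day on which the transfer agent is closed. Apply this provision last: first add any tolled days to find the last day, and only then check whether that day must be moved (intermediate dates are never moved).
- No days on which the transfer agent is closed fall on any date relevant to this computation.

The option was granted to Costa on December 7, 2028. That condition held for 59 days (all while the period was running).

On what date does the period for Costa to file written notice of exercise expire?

173 days after December 7, 2028 is May 29, 2029.
Tolling adds 59 days: May 29, 2029 + 59 days = July 27, 2029.
July 27, 2029 is a Friday and not a day on which the transfer agent is closed, so no extension applies.

July 27, 2029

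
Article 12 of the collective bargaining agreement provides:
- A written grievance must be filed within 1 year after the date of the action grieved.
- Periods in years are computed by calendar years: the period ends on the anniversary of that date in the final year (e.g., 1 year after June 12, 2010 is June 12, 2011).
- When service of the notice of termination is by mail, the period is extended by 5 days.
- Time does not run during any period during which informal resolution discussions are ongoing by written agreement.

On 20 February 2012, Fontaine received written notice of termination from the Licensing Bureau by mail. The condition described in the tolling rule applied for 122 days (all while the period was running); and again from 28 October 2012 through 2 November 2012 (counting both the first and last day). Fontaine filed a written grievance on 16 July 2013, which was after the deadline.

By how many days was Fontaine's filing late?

1 year after 20 February 2012 is February 20, 2013.
Service was by mail, adding 5 days: February 20, 2013 + 5 days = February 25, 2013.
Tolling adds 122 days: February 25, 2013 + 122 days = June 27, 2013.
From October 28, 2012 through November 2, 2012 inclusive is 6 days; tolling adds 6 days: June 27, 2013 + 6 days = July 3, 2013.
The deadline is July 3, 2013; from July 3, 2013 to July 16, 2013 is 13 days.

13 days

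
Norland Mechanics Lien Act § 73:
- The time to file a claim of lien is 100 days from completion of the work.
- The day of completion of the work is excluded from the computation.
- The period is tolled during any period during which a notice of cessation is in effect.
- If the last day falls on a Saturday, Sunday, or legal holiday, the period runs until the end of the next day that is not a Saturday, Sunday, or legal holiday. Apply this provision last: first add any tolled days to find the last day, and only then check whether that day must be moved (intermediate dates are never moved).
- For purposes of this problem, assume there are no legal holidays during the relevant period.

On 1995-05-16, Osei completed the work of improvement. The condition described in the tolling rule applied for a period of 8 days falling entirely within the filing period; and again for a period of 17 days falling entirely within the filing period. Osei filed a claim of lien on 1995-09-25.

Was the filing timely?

No

100 days after 1995-05-16 is August 24, 1995.
Tolling adds 8 days: August 24, 1995 + 8 days = September 1, 1995.
Tolling adds 17 days: September 1, 1995 + 17 days = September 18, 1995.
September 18, 1995 is a Monday and not a legal holiday, so no extension applies.
The deadline is September 18, 1995; the filing on September 25, 1995 is after that date.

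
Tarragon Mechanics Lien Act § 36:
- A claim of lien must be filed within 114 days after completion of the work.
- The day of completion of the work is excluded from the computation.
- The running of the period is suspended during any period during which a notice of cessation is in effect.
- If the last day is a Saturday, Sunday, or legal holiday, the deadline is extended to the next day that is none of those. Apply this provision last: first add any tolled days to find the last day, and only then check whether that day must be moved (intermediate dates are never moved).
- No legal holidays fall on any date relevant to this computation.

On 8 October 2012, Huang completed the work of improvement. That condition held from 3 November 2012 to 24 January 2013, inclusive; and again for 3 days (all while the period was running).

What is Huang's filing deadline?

114 days after 8 October 2012 is January 30, 2013.
From November 3, 2012 through January 24, 2013 inclusive is 83 days; tolling adds 83 days: January 30, 2013 + 83 days = April 23, 2013.
Tolling adds 3 days: April 23, 2013 + 3 days = April 26, 2013.
April 26, 2013 is a Friday and not a legal holiday, so no extension applies.

April 26, 2013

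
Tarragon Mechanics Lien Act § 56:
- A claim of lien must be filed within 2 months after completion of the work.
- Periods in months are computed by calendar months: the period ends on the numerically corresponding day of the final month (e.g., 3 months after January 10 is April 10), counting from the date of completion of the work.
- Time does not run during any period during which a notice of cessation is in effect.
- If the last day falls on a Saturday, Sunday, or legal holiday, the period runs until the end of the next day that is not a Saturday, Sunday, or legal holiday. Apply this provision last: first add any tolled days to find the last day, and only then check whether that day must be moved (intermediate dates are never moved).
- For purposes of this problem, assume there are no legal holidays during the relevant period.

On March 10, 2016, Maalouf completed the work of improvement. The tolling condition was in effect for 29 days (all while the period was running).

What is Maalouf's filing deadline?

June 8, 2016

2 months after March 10, 2016 is May 10, 2016.
Tolling adds 29 days: May 10, 2016 + 29 days = June 8, 2016.
June 8, 2016 is a Wednesday and not a legal holiday, so no extension applies.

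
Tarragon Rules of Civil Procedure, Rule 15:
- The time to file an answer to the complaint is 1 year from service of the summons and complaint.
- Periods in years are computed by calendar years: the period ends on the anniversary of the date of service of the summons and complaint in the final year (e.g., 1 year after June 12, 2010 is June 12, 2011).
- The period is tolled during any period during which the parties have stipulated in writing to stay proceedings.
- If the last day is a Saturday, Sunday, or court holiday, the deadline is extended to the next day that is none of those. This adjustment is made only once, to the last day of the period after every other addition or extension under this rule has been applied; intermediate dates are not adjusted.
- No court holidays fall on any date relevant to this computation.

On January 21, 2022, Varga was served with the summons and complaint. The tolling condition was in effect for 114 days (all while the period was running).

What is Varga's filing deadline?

1 year after January 21, 2022 is January 21, 2023.
Tolling adds 114 days: January 21, 2023 + 114 days = May 15, 2023.
May 15, 2023 is a Monday and not a court holiday, so no extension applies.

May 15, 2023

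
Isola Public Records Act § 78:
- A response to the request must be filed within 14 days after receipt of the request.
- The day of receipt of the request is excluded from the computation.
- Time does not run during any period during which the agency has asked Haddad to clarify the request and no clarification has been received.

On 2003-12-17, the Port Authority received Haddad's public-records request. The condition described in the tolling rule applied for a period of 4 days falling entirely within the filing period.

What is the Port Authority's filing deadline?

January 4, 2004

14 days after 2003-12-17 is December 31, 2003.
Tolling adds 4 days: December 31, 2003 + 4 days = January 4, 2004.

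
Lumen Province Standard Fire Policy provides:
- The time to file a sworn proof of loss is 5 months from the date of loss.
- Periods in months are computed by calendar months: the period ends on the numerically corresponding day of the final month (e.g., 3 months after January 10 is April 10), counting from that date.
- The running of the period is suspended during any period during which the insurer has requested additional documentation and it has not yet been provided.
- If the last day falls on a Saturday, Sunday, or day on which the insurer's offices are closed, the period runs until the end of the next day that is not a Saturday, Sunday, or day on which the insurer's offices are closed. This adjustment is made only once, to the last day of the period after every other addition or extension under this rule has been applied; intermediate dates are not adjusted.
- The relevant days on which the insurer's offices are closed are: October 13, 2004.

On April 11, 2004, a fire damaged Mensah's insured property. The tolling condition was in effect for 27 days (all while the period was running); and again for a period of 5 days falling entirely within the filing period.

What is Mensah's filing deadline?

October 14, 2004

5 months after April 11, 2004 is September 11, 2004.
Tolling adds 27 days: September 11, 2004 + 27 days = October 8, 2004.
Tolling adds 5 days: October 8, 2004 + 5 days = October 13, 2004.
October 13, 2004 is a listed holiday. The next qualifying day is October 14, 2004.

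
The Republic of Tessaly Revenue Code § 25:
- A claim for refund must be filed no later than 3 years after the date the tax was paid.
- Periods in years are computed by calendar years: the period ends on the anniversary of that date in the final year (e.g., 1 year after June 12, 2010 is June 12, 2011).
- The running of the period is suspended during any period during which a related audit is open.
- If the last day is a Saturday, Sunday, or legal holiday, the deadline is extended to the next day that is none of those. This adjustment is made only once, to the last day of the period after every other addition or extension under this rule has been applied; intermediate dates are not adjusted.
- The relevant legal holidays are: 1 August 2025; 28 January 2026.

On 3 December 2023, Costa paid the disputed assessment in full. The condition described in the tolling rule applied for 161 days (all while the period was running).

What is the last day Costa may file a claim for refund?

3 years after 3 December 2023 is December 3, 2026.
Tolling adds 161 days: December 3, 2026 + 161 days = May 13, 2027.
May 13, 2027 is a Thursday and not a legal holiday, so no extension applies.

May 13, 2027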